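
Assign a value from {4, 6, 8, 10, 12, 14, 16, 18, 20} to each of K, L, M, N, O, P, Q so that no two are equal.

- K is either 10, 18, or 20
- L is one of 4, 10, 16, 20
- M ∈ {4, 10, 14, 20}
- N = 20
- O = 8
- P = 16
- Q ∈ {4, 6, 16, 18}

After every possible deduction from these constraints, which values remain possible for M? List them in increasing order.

N has just one choice, so N = 20. So K, L, M can't be 20.
O must be 8 (only option left).
P must be 16 (only option left). Strike 16 from L, Q.
No further eliminations apply; M can still be any of 4, 10, 14.

4, 10, 14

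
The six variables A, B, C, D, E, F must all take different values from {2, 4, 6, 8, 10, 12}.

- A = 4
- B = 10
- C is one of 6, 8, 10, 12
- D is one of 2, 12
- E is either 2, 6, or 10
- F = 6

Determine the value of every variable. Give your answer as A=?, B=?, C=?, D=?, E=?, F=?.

A's domain is down to {4}, so A = 4.
B has just one choice, so B = 10. So C, E can't be 10.
F must be 6 (only option left). Strike 6 from C, E.
E must be 2 (only option left). Eliminate 2 elsewhere: D.
D's domain is down to {12}, so D = 12. Remove 12 from C.
C's domain is down to {8}, so C = 8.

A=4, B=10, C=8, D=12, E=2, F=6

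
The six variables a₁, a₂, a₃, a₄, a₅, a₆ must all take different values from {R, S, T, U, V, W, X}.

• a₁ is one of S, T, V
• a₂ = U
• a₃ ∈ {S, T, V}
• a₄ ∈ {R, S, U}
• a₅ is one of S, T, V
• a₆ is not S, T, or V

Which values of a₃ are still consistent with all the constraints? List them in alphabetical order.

a₂'s domain is down to {U}, so a₂ = U. Remove U from a₄, a₆.
a₁, a₃, a₅ share exactly the 3 values {S, T, V}; by pigeonhole those values go to them, so strike S, T, V from a₄.
a₄'s domain is down to {R}, so a₄ = R. Strike R from a₆.
No further eliminations apply; a₃ can still be any of S, T, V.

S, T, V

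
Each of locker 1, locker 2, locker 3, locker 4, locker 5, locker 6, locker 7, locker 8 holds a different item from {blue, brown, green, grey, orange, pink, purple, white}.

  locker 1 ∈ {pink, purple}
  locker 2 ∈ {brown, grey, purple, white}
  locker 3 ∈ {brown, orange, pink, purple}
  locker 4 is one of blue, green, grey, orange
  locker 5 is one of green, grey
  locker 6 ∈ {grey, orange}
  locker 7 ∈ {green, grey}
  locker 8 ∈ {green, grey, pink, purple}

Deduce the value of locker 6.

The 8 variables together cover exactly {blue, brown, green, grey, orange, pink, purple, white} — 8 values for 8 variables — and blue appears only in locker 4's list, so locker 4 = blue.
Among the 7 still-open variables, white fits only locker 2 (and all 7 values in {brown, green, grey, orange, pink, purple, white} must be used), so locker 2 = white.
The 6 still-open variables draw from only 6 values {brown, green, grey, orange, pink, purple}, so each is used; only locker 3 can be brown, hence locker 3 = brown.
Among the 5 still-open variables, orange fits only locker 6 (and all 5 values in {green, grey, orange, pink, purple} must be used), so locker 6 = orange.

orange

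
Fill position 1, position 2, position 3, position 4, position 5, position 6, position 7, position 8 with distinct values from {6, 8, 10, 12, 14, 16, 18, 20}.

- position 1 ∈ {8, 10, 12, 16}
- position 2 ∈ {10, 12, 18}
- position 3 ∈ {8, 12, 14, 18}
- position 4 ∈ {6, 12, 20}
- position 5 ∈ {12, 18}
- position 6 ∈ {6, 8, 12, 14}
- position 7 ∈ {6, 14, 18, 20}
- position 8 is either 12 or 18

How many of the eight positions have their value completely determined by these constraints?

2

The 8 variables together cover exactly {6, 8, 10, 12, 14, 16, 18, 20} — 8 values for 8 variables — and 16 appears only in position 1's list, so position 1 = 16.
Among the 7 still-open variables, 10 fits only position 2 (and all 7 values in {6, 8, 10, 12, 14, 18, 20} must be used), so position 2 = 10.
The 2 variables position 5 and position 8 are confined to {12, 18}, which locks those values in; drop them from position 3, position 4, position 6, position 7.
Determined: position 1=16, position 2=10. The other positions each still have more than one consistent value. That makes 2.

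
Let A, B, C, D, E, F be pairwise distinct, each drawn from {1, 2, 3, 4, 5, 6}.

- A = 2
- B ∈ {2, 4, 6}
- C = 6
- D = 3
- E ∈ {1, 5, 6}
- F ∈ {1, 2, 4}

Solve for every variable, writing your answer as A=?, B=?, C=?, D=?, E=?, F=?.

A must be 2 (only option left). Eliminate 2 elsewhere: B, F.
C must be 6 (only option left). So B, E can't be 6.
D must be 3 (only option left).
B must be 4 (only option left). So F can't be 4.
F has just one choice, so F = 1. Strike 1 from E.
E must be 5 (only option left).

A=2, B=4, C=6, D=3, E=5, F=1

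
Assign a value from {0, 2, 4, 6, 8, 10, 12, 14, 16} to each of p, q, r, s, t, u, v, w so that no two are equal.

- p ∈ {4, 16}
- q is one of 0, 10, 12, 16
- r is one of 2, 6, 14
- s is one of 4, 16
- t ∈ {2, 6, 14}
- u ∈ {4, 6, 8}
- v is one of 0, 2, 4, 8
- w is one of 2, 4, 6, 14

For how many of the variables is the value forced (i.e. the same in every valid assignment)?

The 2 variables p and s are confined to {4, 16}, which locks those values in; drop them from q, u, v, w.
r, t, w share exactly the 3 values {2, 6, 14}; by pigeonhole those values go to them, so strike 2, 6, 14 from u, v.
u's domain is down to {8}, so u = 8. So v can't be 8.
v's domain is down to {0}, so v = 0. Remove 0 from q.
Determined: u=8, v=0. The other variables each still have more than one consistent value. That makes 2.

2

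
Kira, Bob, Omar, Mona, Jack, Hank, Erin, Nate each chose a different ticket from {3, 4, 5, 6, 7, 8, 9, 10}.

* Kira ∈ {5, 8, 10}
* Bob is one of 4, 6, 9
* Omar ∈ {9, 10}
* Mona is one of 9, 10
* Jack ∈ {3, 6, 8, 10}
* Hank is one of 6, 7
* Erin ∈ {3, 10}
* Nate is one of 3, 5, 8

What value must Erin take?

3

Among the 8 variables, 4 fits only Bob (and all 8 values in {3, 4, 5, 6, 7, 8, 9, 10} must be used), so Bob = 4.
The 7 still-open variables together cover exactly {3, 5, 6, 7, 8, 9, 10} — 7 values for 7 variables — and 7 appears only in Hank's list, so Hank = 7.
The 6 still-open variables together cover exactly {3, 5, 6, 8, 9, 10} — 6 values for 6 variables — and 6 appears only in Jack's list, so Jack = 6.
The 2 variables Omar and Mona are confined to {9, 10}, which locks those values in; drop them from Kira, Erin.
So Erin = 3.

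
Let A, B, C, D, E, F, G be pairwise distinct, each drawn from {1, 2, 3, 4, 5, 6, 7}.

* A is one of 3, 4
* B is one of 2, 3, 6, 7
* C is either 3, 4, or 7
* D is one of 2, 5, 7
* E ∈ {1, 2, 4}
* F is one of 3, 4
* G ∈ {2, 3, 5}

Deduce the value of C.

The 7 variables draw from only 7 values {1, 2, 3, 4, 5, 6, 7}, so each is used; only E can be 1, hence E = 1.
The 6 still-open variables draw from only 6 values {2, 3, 4, 5, 6, 7}, so each is used; only B can be 6, hence B = 6.
The 2 variables A and F are confined to {3, 4}, which locks those values in; drop them from C, G.
So C = 7.

7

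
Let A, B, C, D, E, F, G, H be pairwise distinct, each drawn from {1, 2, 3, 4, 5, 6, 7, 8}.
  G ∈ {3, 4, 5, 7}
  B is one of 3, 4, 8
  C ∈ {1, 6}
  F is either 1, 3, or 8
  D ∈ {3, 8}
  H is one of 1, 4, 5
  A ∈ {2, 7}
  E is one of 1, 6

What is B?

The 8 variables draw from only 8 values {1, 2, 3, 4, 5, 6, 7, 8}, so each is used; only A can be 2, hence A = 2.
Among the 7 still-open variables, 7 fits only G (and all 7 values in {1, 3, 4, 5, 6, 7, 8} must be used), so G = 7.
The 6 still-open variables draw from only 6 values {1, 3, 4, 5, 6, 8}, so each is used; only H can be 5, hence H = 5.
The 5 still-open variables draw from only 5 values {1, 3, 4, 6, 8}, so each is used; only B can be 4, hence B = 4.

4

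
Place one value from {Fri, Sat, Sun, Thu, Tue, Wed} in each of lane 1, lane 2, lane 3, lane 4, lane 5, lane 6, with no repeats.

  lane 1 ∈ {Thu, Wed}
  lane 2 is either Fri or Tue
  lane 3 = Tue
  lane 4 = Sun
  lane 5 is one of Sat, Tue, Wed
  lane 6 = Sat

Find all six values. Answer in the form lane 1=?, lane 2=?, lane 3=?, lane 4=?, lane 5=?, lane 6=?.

lane 1=Thu, lane 2=Fri, lane 3=Tue, lane 4=Sun, lane 5=Wed, lane 6=Sat

lane 3 has just one choice, so lane 3 = Tue. Eliminate Tue elsewhere: lane 2, lane 5.
lane 4 has just one choice, so lane 4 = Sun.
lane 6 has just one choice, so lane 6 = Sat. Strike Sat from lane 5.
That leaves lane 2 = Fri.
lane 5 has just one choice, so lane 5 = Wed. Eliminate Wed elsewhere: lane 1.
lane 1 has just one choice, so lane 1 = Thu.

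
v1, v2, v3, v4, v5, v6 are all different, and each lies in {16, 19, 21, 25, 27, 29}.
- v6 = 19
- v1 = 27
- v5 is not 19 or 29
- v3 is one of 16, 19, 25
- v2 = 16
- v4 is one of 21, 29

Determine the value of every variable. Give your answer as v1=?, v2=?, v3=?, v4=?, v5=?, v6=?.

v1's domain is down to {27}, so v1 = 27. So v5 can't be 27.
That leaves v2 = 16. So v3, v5 can't be 16.
v6 has just one choice, so v6 = 19. Strike 19 from v3.
v3 has just one choice, so v3 = 25. Remove 25 from v5.
v5 must be 21 (only option left). Eliminate 21 elsewhere: v4.
That leaves v4 = 29.

v1=27, v2=16, v3=25, v4=29, v5=21, v6=19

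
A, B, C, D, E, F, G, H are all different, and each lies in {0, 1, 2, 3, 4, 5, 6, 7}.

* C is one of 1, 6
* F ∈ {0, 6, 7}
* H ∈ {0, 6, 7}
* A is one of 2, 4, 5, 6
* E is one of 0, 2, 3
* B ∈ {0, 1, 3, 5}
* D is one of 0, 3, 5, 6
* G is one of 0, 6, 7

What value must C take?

The 8 variables draw from only 8 values {0, 1, 2, 3, 4, 5, 6, 7}, so each is used; only A can be 4, hence A = 4.
The 7 still-open variables draw from only 7 values {0, 1, 2, 3, 5, 6, 7}, so each is used; only E can be 2, hence E = 2.
F, G, H share exactly the 3 values {0, 6, 7}; by pigeonhole those values go to them, so strike 0, 6, 7 from B, C, D.
So C = 1.

1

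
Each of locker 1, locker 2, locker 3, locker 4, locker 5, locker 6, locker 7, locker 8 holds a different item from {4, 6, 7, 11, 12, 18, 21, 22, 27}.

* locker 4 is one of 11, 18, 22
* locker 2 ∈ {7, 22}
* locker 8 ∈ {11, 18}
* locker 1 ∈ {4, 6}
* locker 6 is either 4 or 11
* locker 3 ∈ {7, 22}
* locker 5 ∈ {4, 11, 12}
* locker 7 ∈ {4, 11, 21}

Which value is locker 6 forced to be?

4

The 8 variables draw from only 8 values {4, 6, 7, 11, 12, 18, 21, 22}, so each is used; only locker 1 can be 6, hence locker 1 = 6.
The 7 still-open variables draw from only 7 values {4, 7, 11, 12, 18, 21, 22}, so each is used; only locker 5 can be 12, hence locker 5 = 12.
Among the 6 still-open variables, 21 fits only locker 7 (and all 6 values in {4, 7, 11, 18, 21, 22} must be used), so locker 7 = 21.
The 5 still-open variables draw from only 5 values {4, 7, 11, 18, 22}, so each is used; only locker 6 can be 4, hence locker 6 = 4.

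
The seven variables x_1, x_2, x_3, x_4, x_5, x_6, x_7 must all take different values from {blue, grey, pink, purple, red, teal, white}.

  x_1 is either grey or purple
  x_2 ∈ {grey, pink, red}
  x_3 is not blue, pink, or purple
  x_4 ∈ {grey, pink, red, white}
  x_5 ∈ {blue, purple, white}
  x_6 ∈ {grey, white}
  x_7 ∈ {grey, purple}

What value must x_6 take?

white

The 7 variables draw from only 7 values {blue, grey, pink, purple, red, teal, white}, so each is used; only x_5 can be blue, hence x_5 = blue.
The 6 still-open variables draw from only 6 values {grey, pink, purple, red, teal, white}, so each is used; only x_3 can be teal, hence x_3 = teal.
x_1 and x_7 between them cover only {grey, purple} — a naked pair. Remove those values from x_2, x_4, x_6.
So x_6 = white.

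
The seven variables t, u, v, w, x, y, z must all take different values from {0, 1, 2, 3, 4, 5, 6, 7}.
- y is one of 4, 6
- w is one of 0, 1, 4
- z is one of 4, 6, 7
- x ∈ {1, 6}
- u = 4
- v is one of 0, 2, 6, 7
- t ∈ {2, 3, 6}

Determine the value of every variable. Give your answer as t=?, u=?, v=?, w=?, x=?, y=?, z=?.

u's domain is down to {4}, so u = 4. Remove 4 from w, y, z.
y's domain is down to {6}, so y = 6. Remove 6 from t, v, x, z.
That leaves z = 7. Remove 7 from v.
x must be 1 (only option left). Strike 1 from w.
w has just one choice, so w = 0. Eliminate 0 elsewhere: v.
v's domain is down to {2}, so v = 2. Remove 2 from t.
t must be 3 (only option left).

t=3, u=4, v=2, w=0, x=1, y=6, z=7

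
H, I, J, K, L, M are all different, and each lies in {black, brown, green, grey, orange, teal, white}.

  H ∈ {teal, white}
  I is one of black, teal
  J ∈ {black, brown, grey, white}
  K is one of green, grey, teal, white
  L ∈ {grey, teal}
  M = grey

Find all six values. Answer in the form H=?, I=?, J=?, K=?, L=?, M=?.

H=white, I=black, J=brown, K=green, L=teal, M=grey

M has just one choice, so M = grey. So J, K, L can't be grey.
L must be teal (only option left). Eliminate teal elsewhere: H, I, K.
H has just one choice, so H = white. Eliminate white elsewhere: J, K.
I's domain is down to {black}, so I = black. Eliminate black elsewhere: J.
J has just one choice, so J = brown.
That leaves K = green.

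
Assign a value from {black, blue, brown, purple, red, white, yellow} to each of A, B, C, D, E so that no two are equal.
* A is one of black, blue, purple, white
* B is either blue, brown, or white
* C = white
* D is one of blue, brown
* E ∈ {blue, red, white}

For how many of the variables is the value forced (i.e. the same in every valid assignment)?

C must be white (only option left). Remove white from A, B, E.
B and D between them cover only {blue, brown} — a naked pair. Remove those values from A, E.
E's domain is down to {red}, so E = red.
Determined: C=white, E=red. The other variables each still have more than one consistent value. That makes 2.

2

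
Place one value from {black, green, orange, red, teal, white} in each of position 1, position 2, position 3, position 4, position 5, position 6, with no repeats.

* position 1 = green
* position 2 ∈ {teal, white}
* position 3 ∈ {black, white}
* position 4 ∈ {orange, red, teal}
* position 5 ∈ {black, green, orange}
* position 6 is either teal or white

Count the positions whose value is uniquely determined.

position 1's domain is down to {green}, so position 1 = green. Eliminate green elsewhere: position 5.
The 5 still-open variables draw from only 5 values {black, orange, red, teal, white}, so each is used; only position 4 can be red, hence position 4 = red.
Among the 4 still-open variables, orange fits only position 5 (and all 4 values in {black, orange, teal, white} must be used), so position 5 = orange.
The 3 still-open variables together cover exactly {black, teal, white} — 3 values for 3 variables — and black appears only in position 3's list, so position 3 = black.
Determined: position 1=green, position 3=black, position 4=red, position 5=orange. The other positions each still have more than one consistent value. That makes 4.

4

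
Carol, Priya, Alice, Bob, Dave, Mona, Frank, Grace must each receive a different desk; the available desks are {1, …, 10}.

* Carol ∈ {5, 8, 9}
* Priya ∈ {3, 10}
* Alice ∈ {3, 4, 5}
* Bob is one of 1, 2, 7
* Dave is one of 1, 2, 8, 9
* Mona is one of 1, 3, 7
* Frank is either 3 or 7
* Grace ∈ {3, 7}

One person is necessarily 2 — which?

Frank and Grace between them cover only {3, 7} — a naked pair. Remove those values from Priya, Alice, Bob, Mona.
Priya must be 10 (only option left).
Mona's domain is down to {1}, so Mona = 1. So Bob, Dave can't be 1.
So 2 goes to Bob.

Bob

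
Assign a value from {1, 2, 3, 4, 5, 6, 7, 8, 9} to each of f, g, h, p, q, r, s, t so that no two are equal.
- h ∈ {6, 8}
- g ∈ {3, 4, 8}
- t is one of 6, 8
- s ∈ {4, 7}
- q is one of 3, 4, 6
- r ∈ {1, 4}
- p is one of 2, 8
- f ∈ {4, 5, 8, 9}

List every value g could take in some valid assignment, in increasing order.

3, 4

h and t share exactly the 2 values {6, 8}; by pigeonhole those values go to them, so strike 6, 8 from f, g, p, q.
p's domain is down to {2}, so p = 2.
The 2 variables g and q are confined to {3, 4}, which locks those values in; drop them from f, r, s.
r has just one choice, so r = 1.
That leaves s = 7.
No further eliminations apply; g can still be any of 3, 4.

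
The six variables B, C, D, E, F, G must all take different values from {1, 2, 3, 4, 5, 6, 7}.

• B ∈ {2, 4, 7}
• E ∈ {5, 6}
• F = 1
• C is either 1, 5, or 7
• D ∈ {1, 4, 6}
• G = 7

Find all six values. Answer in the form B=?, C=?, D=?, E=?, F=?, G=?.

B=2, C=5, D=4, E=6, F=1, G=7

F has just one choice, so F = 1. Eliminate 1 elsewhere: C, D.
G must be 7 (only option left). So B, C can't be 7.
C has just one choice, so C = 5. Eliminate 5 elsewhere: E.
E has just one choice, so E = 6. Remove 6 from D.
D has just one choice, so D = 4. Strike 4 from B.
B must be 2 (only option left).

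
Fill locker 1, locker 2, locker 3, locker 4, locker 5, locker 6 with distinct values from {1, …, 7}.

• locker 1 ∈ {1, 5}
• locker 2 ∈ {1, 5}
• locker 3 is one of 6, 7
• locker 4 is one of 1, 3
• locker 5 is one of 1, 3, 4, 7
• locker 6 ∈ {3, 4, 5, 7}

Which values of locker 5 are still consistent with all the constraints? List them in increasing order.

The 6 variables together cover exactly {1, 3, 4, 5, 6, 7} — 6 values for 6 variables — and 6 appears only in locker 3's list, so locker 3 = 6.
locker 1 and locker 2 share exactly the 2 values {1, 5}; by pigeonhole those values go to them, so strike 1, 5 from locker 4, locker 5, locker 6.
That leaves locker 4 = 3. Eliminate 3 elsewhere: locker 5, locker 6.
No further eliminations apply; locker 5 can still be any of 4, 7.

4, 7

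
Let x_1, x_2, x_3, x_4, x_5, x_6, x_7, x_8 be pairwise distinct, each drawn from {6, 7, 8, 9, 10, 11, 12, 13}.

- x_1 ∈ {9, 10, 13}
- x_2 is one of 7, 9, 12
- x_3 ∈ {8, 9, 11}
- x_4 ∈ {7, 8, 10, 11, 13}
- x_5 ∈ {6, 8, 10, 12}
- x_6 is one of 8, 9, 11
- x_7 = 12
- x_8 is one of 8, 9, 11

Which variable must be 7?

x_2

x_7 must be 12 (only option left). Remove 12 from x_2, x_5.
The 7 still-open variables draw from only 7 values {6, 7, 8, 9, 10, 11, 13}, so each is used; only x_5 can be 6, hence x_5 = 6.
The 3 variables x_3, x_6, x_8 are confined to {8, 9, 11}, which locks those values in; drop them from x_1, x_2, x_4.
So 7 goes to x_2.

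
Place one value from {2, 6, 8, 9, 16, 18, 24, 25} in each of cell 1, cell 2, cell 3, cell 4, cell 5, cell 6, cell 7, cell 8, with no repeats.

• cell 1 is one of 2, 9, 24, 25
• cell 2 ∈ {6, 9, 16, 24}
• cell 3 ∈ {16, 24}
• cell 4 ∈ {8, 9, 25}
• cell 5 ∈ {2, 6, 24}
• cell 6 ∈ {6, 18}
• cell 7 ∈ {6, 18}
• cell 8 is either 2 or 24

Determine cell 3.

The 8 variables together cover exactly {2, 6, 8, 9, 16, 18, 24, 25} — 8 values for 8 variables — and 8 appears only in cell 4's list, so cell 4 = 8.
The 7 still-open variables together cover exactly {2, 6, 9, 16, 18, 24, 25} — 7 values for 7 variables — and 25 appears only in cell 1's list, so cell 1 = 25.
The 6 still-open variables draw from only 6 values {2, 6, 9, 16, 18, 24}, so each is used; only cell 2 can be 9, hence cell 2 = 9.
The 5 still-open variables together cover exactly {2, 6, 16, 18, 24} — 5 values for 5 variables — and 16 appears only in cell 3's list, so cell 3 = 16.

16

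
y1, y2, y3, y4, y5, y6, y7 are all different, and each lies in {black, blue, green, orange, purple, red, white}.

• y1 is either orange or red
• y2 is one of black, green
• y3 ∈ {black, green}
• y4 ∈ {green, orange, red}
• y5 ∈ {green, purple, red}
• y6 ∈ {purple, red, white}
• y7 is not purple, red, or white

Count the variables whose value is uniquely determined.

The 7 variables draw from only 7 values {black, blue, green, orange, purple, red, white}, so each is used; only y7 can be blue, hence y7 = blue.
Among the 6 still-open variables, white fits only y6 (and all 6 values in {black, green, orange, purple, red, white} must be used), so y6 = white.
The 5 still-open variables together cover exactly {black, green, orange, purple, red} — 5 values for 5 variables — and purple appears only in y5's list, so y5 = purple.
y2 and y3 share exactly the 2 values {black, green}; by pigeonhole those values go to them, so strike black, green from y4.
Determined: y5=purple, y6=white, y7=blue. The other variables each still have more than one consistent value. That makes 3.

3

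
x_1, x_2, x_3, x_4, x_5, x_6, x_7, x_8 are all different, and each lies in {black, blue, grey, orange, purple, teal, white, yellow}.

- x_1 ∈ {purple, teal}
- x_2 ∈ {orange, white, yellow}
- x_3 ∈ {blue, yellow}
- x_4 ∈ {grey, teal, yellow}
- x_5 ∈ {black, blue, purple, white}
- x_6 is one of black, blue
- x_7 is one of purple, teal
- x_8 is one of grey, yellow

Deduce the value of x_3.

blue

The 8 variables together cover exactly {black, blue, grey, orange, purple, teal, white, yellow} — 8 values for 8 variables — and orange appears only in x_2's list, so x_2 = orange.
The 7 still-open variables together cover exactly {black, blue, grey, purple, teal, white, yellow} — 7 values for 7 variables — and white appears only in x_5's list, so x_5 = white.
The 6 still-open variables draw from only 6 values {black, blue, grey, purple, teal, yellow}, so each is used; only x_6 can be black, hence x_6 = black.
The 5 still-open variables together cover exactly {blue, grey, purple, teal, yellow} — 5 values for 5 variables — and blue appears only in x_3's list, so x_3 = blue.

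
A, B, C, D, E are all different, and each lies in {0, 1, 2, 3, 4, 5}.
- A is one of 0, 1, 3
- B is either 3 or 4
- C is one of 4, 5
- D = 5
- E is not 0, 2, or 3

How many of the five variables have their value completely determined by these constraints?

5

D's domain is down to {5}, so D = 5. Eliminate 5 elsewhere: C, E.
That leaves C = 4. Eliminate 4 elsewhere: B, E.
E must be 1 (only option left). Remove 1 from A.
B has just one choice, so B = 3. Strike 3 from A.
That leaves A = 0.
Every variable is fixed: A=0, B=3, C=4, D=5, E=1. That makes 5.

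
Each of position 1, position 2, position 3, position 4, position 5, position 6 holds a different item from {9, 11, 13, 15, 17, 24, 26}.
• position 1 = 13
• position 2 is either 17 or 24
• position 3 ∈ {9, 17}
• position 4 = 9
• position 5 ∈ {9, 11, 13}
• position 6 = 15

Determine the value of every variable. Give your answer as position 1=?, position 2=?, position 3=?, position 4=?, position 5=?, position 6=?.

position 1 must be 13 (only option left). So position 5 can't be 13.
That leaves position 4 = 9. So position 3, position 5 can't be 9.
position 5's domain is down to {11}, so position 5 = 11.
position 6 must be 15 (only option left).
position 3's domain is down to {17}, so position 3 = 17. Remove 17 from position 2.
position 2 has just one choice, so position 2 = 24.

position 1=13, position 2=24, position 3=17, position 4=9, position 5=11, position 6=15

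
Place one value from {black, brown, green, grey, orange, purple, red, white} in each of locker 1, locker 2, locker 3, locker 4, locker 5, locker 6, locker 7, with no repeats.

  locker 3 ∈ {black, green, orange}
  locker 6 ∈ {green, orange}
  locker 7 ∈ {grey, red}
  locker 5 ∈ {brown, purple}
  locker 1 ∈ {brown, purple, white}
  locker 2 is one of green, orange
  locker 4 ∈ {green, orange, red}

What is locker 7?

grey

locker 2 and locker 6 between them cover only {green, orange} — a naked pair. Remove those values from locker 3, locker 4.
locker 3 must be black (only option left).
That leaves locker 4 = red. Remove red from locker 7.
So locker 7 = grey.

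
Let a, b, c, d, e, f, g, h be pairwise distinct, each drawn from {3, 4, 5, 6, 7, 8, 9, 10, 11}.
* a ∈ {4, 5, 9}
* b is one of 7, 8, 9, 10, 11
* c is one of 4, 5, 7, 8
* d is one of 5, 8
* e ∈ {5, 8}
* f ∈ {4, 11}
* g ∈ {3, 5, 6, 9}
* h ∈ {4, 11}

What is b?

10

d and e share exactly the 2 values {5, 8}; by pigeonhole those values go to them, so strike 5, 8 from a, b, c, g.
f and h share exactly the 2 values {4, 11}; by pigeonhole those values go to them, so strike 4, 11 from a, b, c.
That leaves a = 9. Eliminate 9 elsewhere: b, g.
That leaves c = 7. Remove 7 from b.
So b = 10.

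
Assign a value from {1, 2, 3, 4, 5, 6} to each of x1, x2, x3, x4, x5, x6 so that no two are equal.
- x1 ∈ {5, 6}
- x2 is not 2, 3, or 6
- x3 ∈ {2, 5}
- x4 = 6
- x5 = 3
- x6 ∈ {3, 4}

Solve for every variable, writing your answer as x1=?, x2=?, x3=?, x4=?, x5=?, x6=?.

x4 must be 6 (only option left). Remove 6 from x1.
x5 must be 3 (only option left). Remove 3 from x6.
That leaves x6 = 4. Remove 4 from x2.
That leaves x1 = 5. So x2, x3 can't be 5.
x2 has just one choice, so x2 = 1.
x3 must be 2 (only option left).

x1=5, x2=1, x3=2, x4=6, x5=3, x6=4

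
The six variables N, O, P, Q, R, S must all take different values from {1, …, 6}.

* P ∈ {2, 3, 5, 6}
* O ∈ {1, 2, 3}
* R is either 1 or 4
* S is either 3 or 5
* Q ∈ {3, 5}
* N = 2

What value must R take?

N has just one choice, so N = 2. Remove 2 from O, P.
The 5 still-open variables draw from only 5 values {1, 3, 4, 5, 6}, so each is used; only R can be 4, hence R = 4.

4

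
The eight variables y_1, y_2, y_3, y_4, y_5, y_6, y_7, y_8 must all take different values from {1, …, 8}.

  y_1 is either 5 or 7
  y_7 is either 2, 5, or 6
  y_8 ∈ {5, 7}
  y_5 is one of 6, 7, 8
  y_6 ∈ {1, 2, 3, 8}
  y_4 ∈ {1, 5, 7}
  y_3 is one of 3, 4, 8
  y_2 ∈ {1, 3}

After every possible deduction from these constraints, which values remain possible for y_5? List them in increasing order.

6, 8

Among the 8 variables, 4 fits only y_3 (and all 8 values in {1, 2, 3, 4, 5, 6, 7, 8} must be used), so y_3 = 4.
The 2 variables y_1 and y_8 are confined to {5, 7}, which locks those values in; drop them from y_4, y_5, y_7.
y_4's domain is down to {1}, so y_4 = 1. Remove 1 from y_2, y_6.
y_2 has just one choice, so y_2 = 3. Eliminate 3 elsewhere: y_6.
No further eliminations apply; y_5 can still be any of 6, 8.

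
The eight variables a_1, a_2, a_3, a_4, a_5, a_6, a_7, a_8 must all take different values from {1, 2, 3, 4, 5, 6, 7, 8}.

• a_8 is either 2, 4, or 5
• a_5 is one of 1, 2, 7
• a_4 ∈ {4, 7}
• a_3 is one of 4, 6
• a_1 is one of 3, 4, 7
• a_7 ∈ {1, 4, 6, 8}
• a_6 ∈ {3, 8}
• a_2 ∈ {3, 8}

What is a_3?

6

The 8 variables draw from only 8 values {1, 2, 3, 4, 5, 6, 7, 8}, so each is used; only a_8 can be 5, hence a_8 = 5.
Among the 7 still-open variables, 2 fits only a_5 (and all 7 values in {1, 2, 3, 4, 6, 7, 8} must be used), so a_5 = 2.
The 6 still-open variables draw from only 6 values {1, 3, 4, 6, 7, 8}, so each is used; only a_7 can be 1, hence a_7 = 1.
The 5 still-open variables together cover exactly {3, 4, 6, 7, 8} — 5 values for 5 variables — and 6 appears only in a_3's list, so a_3 = 6.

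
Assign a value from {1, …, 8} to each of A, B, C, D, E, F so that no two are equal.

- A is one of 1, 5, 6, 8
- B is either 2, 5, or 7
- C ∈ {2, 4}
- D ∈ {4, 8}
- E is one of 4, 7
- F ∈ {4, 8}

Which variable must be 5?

B

D and F between them cover only {4, 8} — a naked pair. Remove those values from A, C, E.
That leaves C = 2. Strike 2 from B.
E has just one choice, so E = 7. Strike 7 from B.
So 5 goes to B.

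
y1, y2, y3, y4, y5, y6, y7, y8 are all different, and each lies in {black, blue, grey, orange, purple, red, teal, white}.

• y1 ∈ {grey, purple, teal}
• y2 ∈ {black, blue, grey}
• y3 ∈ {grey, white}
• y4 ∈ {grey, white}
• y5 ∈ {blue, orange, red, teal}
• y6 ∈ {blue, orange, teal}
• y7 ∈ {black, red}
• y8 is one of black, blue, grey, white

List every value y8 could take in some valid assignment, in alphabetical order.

Among the 8 variables, purple fits only y1 (and all 8 values in {black, blue, grey, orange, purple, red, teal, white} must be used), so y1 = purple.
The 2 variables y3 and y4 are confined to {grey, white}, which locks those values in; drop them from y2, y8.
The 2 variables y2 and y8 are confined to {black, blue}, which locks those values in; drop them from y5, y6, y7.
y7's domain is down to {red}, so y7 = red. Strike red from y5.
No further eliminations apply; y8 can still be any of black, blue.

black, blue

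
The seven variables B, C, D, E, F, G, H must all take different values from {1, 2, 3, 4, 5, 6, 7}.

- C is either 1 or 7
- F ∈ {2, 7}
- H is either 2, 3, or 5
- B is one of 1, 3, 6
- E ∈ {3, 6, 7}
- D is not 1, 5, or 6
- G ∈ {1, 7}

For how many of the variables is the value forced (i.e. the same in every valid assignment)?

The 7 variables draw from only 7 values {1, 2, 3, 4, 5, 6, 7}, so each is used; only D can be 4, hence D = 4.
The 6 still-open variables together cover exactly {1, 2, 3, 5, 6, 7} — 6 values for 6 variables — and 5 appears only in H's list, so H = 5.
Among the 5 still-open variables, 2 fits only F (and all 5 values in {1, 2, 3, 6, 7} must be used), so F = 2.
C and G share exactly the 2 values {1, 7}; by pigeonhole those values go to them, so strike 1, 7 from B, E.
Determined: D=4, F=2, H=5. The other variables each still have more than one consistent value. That makes 3.

3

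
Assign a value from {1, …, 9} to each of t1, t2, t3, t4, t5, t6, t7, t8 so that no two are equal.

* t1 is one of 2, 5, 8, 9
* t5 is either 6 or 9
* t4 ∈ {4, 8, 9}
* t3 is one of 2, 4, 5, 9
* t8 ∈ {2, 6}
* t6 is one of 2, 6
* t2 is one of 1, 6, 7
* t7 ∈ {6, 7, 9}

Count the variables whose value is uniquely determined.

3

Among the 8 variables, 1 fits only t2 (and all 8 values in {1, 2, 4, 5, 6, 7, 8, 9} must be used), so t2 = 1.
The 7 still-open variables together cover exactly {2, 4, 5, 6, 7, 8, 9} — 7 values for 7 variables — and 7 appears only in t7's list, so t7 = 7.
t6 and t8 share exactly the 2 values {2, 6}; by pigeonhole those values go to them, so strike 2, 6 from t1, t3, t5.
t5 has just one choice, so t5 = 9. Eliminate 9 elsewhere: t1, t3, t4.
Determined: t2=1, t5=9, t7=7. The other variables each still have more than one consistent value. That makes 3.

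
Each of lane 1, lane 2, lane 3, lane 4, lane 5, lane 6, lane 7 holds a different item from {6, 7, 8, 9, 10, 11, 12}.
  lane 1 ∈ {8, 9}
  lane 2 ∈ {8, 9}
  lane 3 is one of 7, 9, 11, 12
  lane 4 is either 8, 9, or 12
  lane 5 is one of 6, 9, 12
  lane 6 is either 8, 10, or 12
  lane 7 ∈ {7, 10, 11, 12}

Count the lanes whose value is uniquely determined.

3

The 7 variables draw from only 7 values {6, 7, 8, 9, 10, 11, 12}, so each is used; only lane 5 can be 6, hence lane 5 = 6.
lane 1 and lane 2 between them cover only {8, 9} — a naked pair. Remove those values from lane 3, lane 4, lane 6.
lane 4 has just one choice, so lane 4 = 12. Eliminate 12 elsewhere: lane 3, lane 6, lane 7.
lane 6 has just one choice, so lane 6 = 10. So lane 7 can't be 10.
Determined: lane 4=12, lane 5=6, lane 6=10. The other lanes each still have more than one consistent value. That makes 3.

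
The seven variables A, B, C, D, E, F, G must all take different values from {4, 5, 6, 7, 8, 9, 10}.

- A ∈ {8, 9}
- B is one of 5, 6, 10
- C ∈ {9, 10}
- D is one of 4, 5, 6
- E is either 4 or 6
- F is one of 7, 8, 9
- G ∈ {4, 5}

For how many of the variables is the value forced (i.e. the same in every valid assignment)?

4

The 7 variables draw from only 7 values {4, 5, 6, 7, 8, 9, 10}, so each is used; only F can be 7, hence F = 7.
The 6 still-open variables together cover exactly {4, 5, 6, 8, 9, 10} — 6 values for 6 variables — and 8 appears only in A's list, so A = 8.
Among the 5 still-open variables, 9 fits only C (and all 5 values in {4, 5, 6, 9, 10} must be used), so C = 9.
The 4 still-open variables together cover exactly {4, 5, 6, 10} — 4 values for 4 variables — and 10 appears only in B's list, so B = 10.
Determined: A=8, B=10, C=9, F=7. The other variables each still have more than one consistent value. That makes 4.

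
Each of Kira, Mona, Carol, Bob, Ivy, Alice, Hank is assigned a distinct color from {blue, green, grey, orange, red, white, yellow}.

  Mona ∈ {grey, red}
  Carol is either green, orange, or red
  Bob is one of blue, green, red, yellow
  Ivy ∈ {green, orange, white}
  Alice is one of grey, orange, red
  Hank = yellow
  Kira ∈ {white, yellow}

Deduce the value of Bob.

Hank's domain is down to {yellow}, so Hank = yellow. Strike yellow from Kira, Bob.
Kira must be white (only option left). Strike white from Ivy.
The 5 still-open variables draw from only 5 values {blue, green, grey, orange, red}, so each is used; only Bob can be blue, hence Bob = blue.

blue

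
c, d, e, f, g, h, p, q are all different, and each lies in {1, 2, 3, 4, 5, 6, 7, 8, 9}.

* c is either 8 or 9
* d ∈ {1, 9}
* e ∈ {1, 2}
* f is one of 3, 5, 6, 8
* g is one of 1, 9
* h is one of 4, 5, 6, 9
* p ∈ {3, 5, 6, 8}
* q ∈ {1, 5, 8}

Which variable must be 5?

Among the 8 variables, 2 fits only e (and all 8 values in {1, 2, 3, 4, 5, 6, 8, 9} must be used), so e = 2.
Among the 7 still-open variables, 4 fits only h (and all 7 values in {1, 3, 4, 5, 6, 8, 9} must be used), so h = 4.
d and g share exactly the 2 values {1, 9}; by pigeonhole those values go to them, so strike 1, 9 from c, q.
c has just one choice, so c = 8. Eliminate 8 elsewhere: f, p, q.
So 5 goes to q.

q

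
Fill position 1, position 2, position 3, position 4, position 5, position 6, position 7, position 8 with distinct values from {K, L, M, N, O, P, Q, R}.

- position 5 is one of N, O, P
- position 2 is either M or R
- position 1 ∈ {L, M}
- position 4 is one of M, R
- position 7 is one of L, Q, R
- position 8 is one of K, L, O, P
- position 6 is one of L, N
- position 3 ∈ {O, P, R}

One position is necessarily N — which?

position 6

The 8 variables draw from only 8 values {K, L, M, N, O, P, Q, R}, so each is used; only position 8 can be K, hence position 8 = K.
Among the 7 still-open variables, Q fits only position 7 (and all 7 values in {L, M, N, O, P, Q, R} must be used), so position 7 = Q.
position 2 and position 4 share exactly the 2 values {M, R}; by pigeonhole those values go to them, so strike M, R from position 1, position 3.
position 1 must be L (only option left). Remove L from position 6.
So N goes to position 6.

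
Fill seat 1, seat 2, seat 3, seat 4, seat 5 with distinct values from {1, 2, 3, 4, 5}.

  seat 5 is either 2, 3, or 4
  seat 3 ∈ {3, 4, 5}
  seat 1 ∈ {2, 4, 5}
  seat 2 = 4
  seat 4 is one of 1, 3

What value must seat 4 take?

1

seat 2 must be 4 (only option left). Strike 4 from seat 1, seat 3, seat 5.
The 4 still-open variables together cover exactly {1, 2, 3, 5} — 4 values for 4 variables — and 1 appears only in seat 4's list, so seat 4 = 1.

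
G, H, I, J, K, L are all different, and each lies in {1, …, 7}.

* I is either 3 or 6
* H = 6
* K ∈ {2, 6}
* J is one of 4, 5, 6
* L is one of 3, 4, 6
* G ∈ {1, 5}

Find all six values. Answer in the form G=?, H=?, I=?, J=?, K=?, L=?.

H has just one choice, so H = 6. Eliminate 6 elsewhere: I, J, K, L.
I must be 3 (only option left). Strike 3 from L.
That leaves K = 2.
L has just one choice, so L = 4. So J can't be 4.
That leaves J = 5. Strike 5 from G.
G has just one choice, so G = 1.

G=1, H=6, I=3, J=5, K=2, L=4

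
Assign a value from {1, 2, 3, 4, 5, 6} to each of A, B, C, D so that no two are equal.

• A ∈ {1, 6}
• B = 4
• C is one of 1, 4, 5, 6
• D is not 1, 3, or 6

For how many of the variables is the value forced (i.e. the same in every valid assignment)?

B's domain is down to {4}, so B = 4. So C, D can't be 4.
Determined: B=4. The other variables each still have more than one consistent value. That makes 1.

1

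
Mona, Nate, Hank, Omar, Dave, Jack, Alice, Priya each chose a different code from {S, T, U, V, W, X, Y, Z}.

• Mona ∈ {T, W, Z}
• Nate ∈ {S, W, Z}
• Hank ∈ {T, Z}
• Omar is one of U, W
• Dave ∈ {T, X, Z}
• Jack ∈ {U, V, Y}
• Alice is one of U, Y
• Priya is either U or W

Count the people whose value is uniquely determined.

4

The 8 variables together cover exactly {S, T, U, V, W, X, Y, Z} — 8 values for 8 variables — and S appears only in Nate's list, so Nate = S.
Among the 7 still-open variables, V fits only Jack (and all 7 values in {T, U, V, W, X, Y, Z} must be used), so Jack = V.
The 6 still-open variables together cover exactly {T, U, W, X, Y, Z} — 6 values for 6 variables — and X appears only in Dave's list, so Dave = X.
Among the 5 still-open variables, Y fits only Alice (and all 5 values in {T, U, W, Y, Z} must be used), so Alice = Y.
Omar and Priya share exactly the 2 values {U, W}; by pigeonhole those values go to them, so strike U, W from Mona.
Determined: Nate=S, Dave=X, Jack=V, Alice=Y. The other people each still have more than one consistent value. That makes 4.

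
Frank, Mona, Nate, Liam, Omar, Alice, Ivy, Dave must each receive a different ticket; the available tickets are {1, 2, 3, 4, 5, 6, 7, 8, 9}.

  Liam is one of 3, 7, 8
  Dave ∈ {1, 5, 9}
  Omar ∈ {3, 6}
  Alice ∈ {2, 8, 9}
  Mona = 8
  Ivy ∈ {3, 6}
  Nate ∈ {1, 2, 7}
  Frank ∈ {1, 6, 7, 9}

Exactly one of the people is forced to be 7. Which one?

Liam

Mona has just one choice, so Mona = 8. Strike 8 from Liam, Alice.
Among the 7 still-open variables, 5 fits only Dave (and all 7 values in {1, 2, 3, 5, 6, 7, 9} must be used), so Dave = 5.
Omar and Ivy share exactly the 2 values {3, 6}; by pigeonhole those values go to them, so strike 3, 6 from Frank, Liam.
So 7 goes to Liam.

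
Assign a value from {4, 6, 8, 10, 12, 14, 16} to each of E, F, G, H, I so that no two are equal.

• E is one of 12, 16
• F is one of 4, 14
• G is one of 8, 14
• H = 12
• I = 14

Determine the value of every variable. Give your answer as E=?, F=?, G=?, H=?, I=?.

E=16, F=4, G=8, H=12, I=14

H's domain is down to {12}, so H = 12. So E can't be 12.
I must be 14 (only option left). Strike 14 from F, G.
E must be 16 (only option left).
F must be 4 (only option left).
G's domain is down to {8}, so G = 8.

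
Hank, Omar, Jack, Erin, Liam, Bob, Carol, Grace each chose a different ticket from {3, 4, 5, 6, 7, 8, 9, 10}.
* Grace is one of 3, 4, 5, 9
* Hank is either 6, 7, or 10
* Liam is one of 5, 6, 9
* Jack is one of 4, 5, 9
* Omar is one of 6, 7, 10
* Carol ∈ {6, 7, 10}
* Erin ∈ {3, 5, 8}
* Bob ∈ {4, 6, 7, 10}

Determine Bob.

4

Among the 8 variables, 8 fits only Erin (and all 8 values in {3, 4, 5, 6, 7, 8, 9, 10} must be used), so Erin = 8.
The 7 still-open variables together cover exactly {3, 4, 5, 6, 7, 9, 10} — 7 values for 7 variables — and 3 appears only in Grace's list, so Grace = 3.
The 3 variables Hank, Omar, Carol are confined to {6, 7, 10}, which locks those values in; drop them from Liam, Bob.
So Bob = 4.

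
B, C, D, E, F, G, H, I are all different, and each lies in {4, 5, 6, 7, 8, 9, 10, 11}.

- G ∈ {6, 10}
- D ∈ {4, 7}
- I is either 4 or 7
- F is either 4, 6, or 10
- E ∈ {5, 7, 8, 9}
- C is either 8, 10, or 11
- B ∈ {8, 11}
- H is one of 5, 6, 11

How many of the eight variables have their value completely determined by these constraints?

Among the 8 variables, 9 fits only E (and all 8 values in {4, 5, 6, 7, 8, 9, 10, 11} must be used), so E = 9.
The 7 still-open variables draw from only 7 values {4, 5, 6, 7, 8, 10, 11}, so each is used; only H can be 5, hence H = 5.
The 2 variables D and I are confined to {4, 7}, which locks those values in; drop them from F.
F and G between them cover only {6, 10} — a naked pair. Remove those values from C.
Determined: E=9, H=5. The other variables each still have more than one consistent value. That makes 2.

2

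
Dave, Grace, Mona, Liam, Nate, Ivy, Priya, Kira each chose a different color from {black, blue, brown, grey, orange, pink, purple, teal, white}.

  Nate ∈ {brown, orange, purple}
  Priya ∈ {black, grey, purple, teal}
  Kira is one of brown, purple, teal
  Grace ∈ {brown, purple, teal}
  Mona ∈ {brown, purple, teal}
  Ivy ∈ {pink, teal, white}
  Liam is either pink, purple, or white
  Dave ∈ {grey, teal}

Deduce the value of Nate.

orange

The 8 variables together cover exactly {black, brown, grey, orange, pink, purple, teal, white} — 8 values for 8 variables — and black appears only in Priya's list, so Priya = black.
Among the 7 still-open variables, grey fits only Dave (and all 7 values in {brown, grey, orange, pink, purple, teal, white} must be used), so Dave = grey.
The 6 still-open variables draw from only 6 values {brown, orange, pink, purple, teal, white}, so each is used; only Nate can be orange, hence Nate = orange.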